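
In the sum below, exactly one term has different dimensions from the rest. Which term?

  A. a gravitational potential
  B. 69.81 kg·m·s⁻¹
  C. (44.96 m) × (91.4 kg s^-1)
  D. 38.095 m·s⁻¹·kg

A.

Expand each in SI base units:
  A. [gravitational potential] = m²·s⁻²
  B. kg·m·s⁻¹
  C. [m] · [kg·s⁻¹] = kg·m·s⁻¹
  D. kg·m·s⁻¹
All reduce to kg·m·s⁻¹ except A., which is m²·s⁻².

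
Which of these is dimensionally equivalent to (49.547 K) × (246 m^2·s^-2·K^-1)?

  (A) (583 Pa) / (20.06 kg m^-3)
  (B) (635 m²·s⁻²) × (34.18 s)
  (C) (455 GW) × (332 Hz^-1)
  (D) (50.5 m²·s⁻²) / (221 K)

Reference: [K] · [m²·s⁻²·K⁻¹] = m²·s⁻².
Each option:
  (A) [kg·m⁻¹·s⁻²] / [kg·m⁻³] = m²·s⁻²  ← same
  (B) [m²·s⁻²] · [s] = m²·s⁻¹
  (C) [kg·m²·s⁻³] · [s] = kg·m²·s⁻²
  (D) [m²·s⁻²] / [K] = m²·s⁻²·K⁻¹
Only (A) matches m²·s⁻².

(A)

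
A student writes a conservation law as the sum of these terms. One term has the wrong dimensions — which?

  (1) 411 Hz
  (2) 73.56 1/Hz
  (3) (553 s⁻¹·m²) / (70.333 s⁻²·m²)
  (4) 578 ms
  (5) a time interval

Reduce each to base SI dimensions:
  (1) Hz = s⁻¹
  (2) Hz⁻¹ = (s⁻¹)⁻¹ = s
  (3) [m²·s⁻¹] / [m²·s⁻²] = s
  (4) s
  (5) [time interval] = s
All reduce to s except (1), which is s⁻¹.

(1)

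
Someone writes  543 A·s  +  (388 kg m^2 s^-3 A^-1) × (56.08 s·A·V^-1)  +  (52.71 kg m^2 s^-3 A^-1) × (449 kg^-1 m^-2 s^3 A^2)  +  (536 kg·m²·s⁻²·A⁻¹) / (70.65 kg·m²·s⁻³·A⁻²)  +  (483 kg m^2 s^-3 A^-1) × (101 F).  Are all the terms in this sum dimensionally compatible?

Expand each in SI base units:
  543 A·s:  A·s = s·A
  (388 kg m^2 s^-3 A^-1) × (56.08 s·A·V^-1):  [kg·m²·s⁻³·A⁻¹] · [kg⁻¹·m⁻²·s⁴·A²] = s·A
  (52.71 kg m^2 s^-3 A^-1) × (449 kg^-1 m^-2 s^3 A^2):  [kg·m²·s⁻³·A⁻¹] · [kg⁻¹·m⁻²·s³·A²] = A
  (536 kg·m²·s⁻²·A⁻¹) / (70.65 kg·m²·s⁻³·A⁻²):  [kg·m²·s⁻²·A⁻¹] / [kg·m²·s⁻³·A⁻²] = s·A
  (483 kg m^2 s^-3 A^-1) × (101 F):  [kg·m²·s⁻³·A⁻¹] · [kg⁻¹·m⁻²·s⁴·A²] = s·A
The terms do not share a single dimension (A vs s·A).

No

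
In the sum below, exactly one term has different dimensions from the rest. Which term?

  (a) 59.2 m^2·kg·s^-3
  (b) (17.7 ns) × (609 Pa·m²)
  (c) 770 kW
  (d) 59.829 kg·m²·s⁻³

(b)

Work out the base dimensions of each:
  (a) kg·m²·s⁻³
  (b) [s] · [kg·m·s⁻²] = kg·m·s⁻¹
  (c) W = J·s⁻¹ = kg·m²·s⁻³
  (d) kg·m²·s⁻³
All reduce to kg·m²·s⁻³ except (b), which is kg·m·s⁻¹.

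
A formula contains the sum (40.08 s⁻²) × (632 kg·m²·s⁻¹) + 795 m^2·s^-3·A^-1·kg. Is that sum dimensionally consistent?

Dimensions:
  (40.08 s⁻²) × (632 kg·m²·s⁻¹):  [s⁻²] · [kg·m²·s⁻¹] = kg·m²·s⁻³
  795 m^2·s^-3·A^-1·kg:  kg·m²·s⁻³·A⁻¹
kg·m²·s⁻³ ≠ kg·m²·s⁻³·A⁻¹, so they cannot be added.

No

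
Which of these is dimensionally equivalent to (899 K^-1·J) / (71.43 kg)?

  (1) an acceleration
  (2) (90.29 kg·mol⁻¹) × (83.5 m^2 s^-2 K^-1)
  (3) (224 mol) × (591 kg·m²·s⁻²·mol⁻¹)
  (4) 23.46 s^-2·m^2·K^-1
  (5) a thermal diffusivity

(4)

Reference: [kg·m²·s⁻²·K⁻¹] / [kg] = m²·s⁻²·K⁻¹.
Each option:
  (1) [acceleration] = m·s⁻²
  (2) [kg·mol⁻¹] · [m²·s⁻²·K⁻¹] = kg·m²·s⁻²·K⁻¹·mol⁻¹
  (3) [mol] · [kg·m²·s⁻²·mol⁻¹] = kg·m²·s⁻²
  (4) m²·s⁻²·K⁻¹  ← same
  (5) [thermal diffusivity] = m²·s⁻¹
Only (4) matches m²·s⁻²·K⁻¹.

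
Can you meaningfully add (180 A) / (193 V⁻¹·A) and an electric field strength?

In SI base units:
  (180 A) / (193 V⁻¹·A):  [A] / [kg⁻¹·m⁻²·s³·A²] = kg·m²·s⁻³·A⁻¹
  an electric field strength:  [electric field strength] = kg·m·s⁻³·A⁻¹
kg·m²·s⁻³·A⁻¹ ≠ kg·m·s⁻³·A⁻¹, so they cannot be added.

No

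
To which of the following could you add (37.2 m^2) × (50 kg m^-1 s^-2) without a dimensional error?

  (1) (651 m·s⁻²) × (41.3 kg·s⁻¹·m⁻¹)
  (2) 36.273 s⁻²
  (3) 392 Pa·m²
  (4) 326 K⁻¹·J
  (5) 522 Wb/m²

Reference: [m²] · [kg·m⁻¹·s⁻²] = kg·m·s⁻².
Each option:
  (1) [m·s⁻²] · [kg·m⁻¹·s⁻¹] = kg·s⁻³
  (2) s⁻²
  (3) Pa·m² = N·m⁻²·m² = kg·m·s⁻²  ← same
  (4) J·K⁻¹ = N·m·K⁻¹ = kg·m²·s⁻²·K⁻¹
  (5) Wb·m⁻² = V·s·m⁻² = kg·s⁻²·A⁻¹
Only (3) matches kg·m·s⁻².

(3)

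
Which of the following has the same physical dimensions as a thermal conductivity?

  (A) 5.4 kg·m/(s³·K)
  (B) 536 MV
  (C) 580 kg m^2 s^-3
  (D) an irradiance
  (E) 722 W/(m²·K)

Reference: [thermal conductivity] = kg·m·s⁻³·K⁻¹.
Each option:
  (A) kg·m·s⁻³·K⁻¹  ← same
  (B) V = J·C⁻¹ = kg·m²·s⁻³·A⁻¹
  (C) kg·m²·s⁻³
  (D) [irradiance] = kg·s⁻³
  (E) W·m⁻²·K⁻¹ = J·s⁻¹·m⁻²·K⁻¹ = kg·s⁻³·K⁻¹
Only (A) matches kg·m·s⁻³·K⁻¹.

(A)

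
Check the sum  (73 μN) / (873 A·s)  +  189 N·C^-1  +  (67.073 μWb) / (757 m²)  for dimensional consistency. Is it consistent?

Work out the base dimensions of each:
  (73 μN) / (873 A·s):  [kg·m·s⁻²] / [s·A] = kg·m·s⁻³·A⁻¹
  189 N·C^-1:  N·C⁻¹ = kg·m·s⁻²·(s·A)⁻¹ = kg·m·s⁻³·A⁻¹
  (67.073 μWb) / (757 m²):  [kg·m²·s⁻²·A⁻¹] / [m²] = kg·s⁻²·A⁻¹
The terms do not share a single dimension (kg·m·s⁻³·A⁻¹ vs kg·s⁻²·A⁻¹).

No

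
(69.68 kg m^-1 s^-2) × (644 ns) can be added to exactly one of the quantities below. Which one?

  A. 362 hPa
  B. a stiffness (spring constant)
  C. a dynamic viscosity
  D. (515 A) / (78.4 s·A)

C.

Reference: [kg·m⁻¹·s⁻²] · [s] = kg·m⁻¹·s⁻¹.
Each option:
  A. Pa = N·m⁻² = kg·m⁻¹·s⁻²
  B. [stiffness (spring constant)] = kg·s⁻²
  C. [dynamic viscosity] = kg·m⁻¹·s⁻¹  ← same
  D. [A] / [s·A] = s⁻¹
Only C. matches kg·m⁻¹·s⁻¹.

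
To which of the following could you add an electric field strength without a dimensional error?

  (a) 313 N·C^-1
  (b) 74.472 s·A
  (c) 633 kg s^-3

Reference: [electric field strength] = kg·m·s⁻³·A⁻¹.
Each option:
  (a) N·C⁻¹ = kg·m·s⁻²·(s·A)⁻¹ = kg·m·s⁻³·A⁻¹  ← same
  (b) A·s = s·A
  (c) kg·s⁻³
Only (a) matches kg·m·s⁻³·A⁻¹.

(a)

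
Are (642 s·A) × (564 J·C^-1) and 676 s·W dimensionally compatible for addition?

Yes

Work out the base dimensions of each:
  (642 s·A) × (564 J·C^-1):  [s·A] · [kg·m²·s⁻³·A⁻¹] = kg·m²·s⁻²
  676 s·W:  W·s = J·s⁻¹·s = kg·m²·s⁻²
Both are kg·m²·s⁻², so they have the same dimensions and can be added.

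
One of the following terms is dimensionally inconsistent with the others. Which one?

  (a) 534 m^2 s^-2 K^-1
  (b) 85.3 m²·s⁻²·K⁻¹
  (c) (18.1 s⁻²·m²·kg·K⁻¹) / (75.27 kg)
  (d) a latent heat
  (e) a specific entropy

In SI base units:
  (a) m²·s⁻²·K⁻¹
  (b) m²·s⁻²·K⁻¹
  (c) [kg·m²·s⁻²·K⁻¹] / [kg] = m²·s⁻²·K⁻¹
  (d) [latent heat] = m²·s⁻²
  (e) [specific entropy] = m²·s⁻²·K⁻¹
All reduce to m²·s⁻²·K⁻¹ except (d), which is m²·s⁻².

(d)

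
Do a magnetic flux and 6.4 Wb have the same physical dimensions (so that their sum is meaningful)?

Yes

Dimensions:
  a magnetic flux:  [magnetic flux] = kg·m²·s⁻²·A⁻¹
  6.4 Wb:  Wb = V·s = kg·m²·s⁻²·A⁻¹
Both are kg·m²·s⁻²·A⁻¹, so they have the same dimensions and can be added.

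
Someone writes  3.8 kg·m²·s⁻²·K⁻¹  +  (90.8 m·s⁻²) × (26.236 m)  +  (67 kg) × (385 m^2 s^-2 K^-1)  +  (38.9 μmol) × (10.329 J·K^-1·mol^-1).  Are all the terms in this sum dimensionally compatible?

No

Reduce each to base SI dimensions:
  3.8 kg·m²·s⁻²·K⁻¹:  kg·m²·s⁻²·K⁻¹
  (90.8 m·s⁻²) × (26.236 m):  [m·s⁻²] · [m] = m²·s⁻²
  (67 kg) × (385 m^2 s^-2 K^-1):  [kg] · [m²·s⁻²·K⁻¹] = kg·m²·s⁻²·K⁻¹
  (38.9 μmol) × (10.329 J·K^-1·mol^-1):  [mol] · [kg·m²·s⁻²·K⁻¹·mol⁻¹] = kg·m²·s⁻²·K⁻¹
The terms do not share a single dimension (kg·m²·s⁻²·K⁻¹ vs m²·s⁻²).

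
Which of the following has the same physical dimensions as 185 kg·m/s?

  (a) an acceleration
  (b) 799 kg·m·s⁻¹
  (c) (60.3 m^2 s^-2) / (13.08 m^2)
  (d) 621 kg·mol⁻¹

Reference: kg·m·s⁻¹.
Each option:
  (a) [acceleration] = m·s⁻²
  (b) kg·m·s⁻¹  ← same
  (c) [m²·s⁻²] / [m²] = s⁻²
  (d) kg·mol⁻¹
Only (b) matches kg·m·s⁻¹.

(b)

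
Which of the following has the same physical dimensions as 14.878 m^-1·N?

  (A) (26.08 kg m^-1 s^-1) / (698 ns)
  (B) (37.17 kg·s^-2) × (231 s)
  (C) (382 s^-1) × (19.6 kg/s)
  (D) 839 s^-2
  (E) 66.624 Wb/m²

Reference: N·m⁻¹ = kg·m·s⁻²·m⁻¹ = kg·s⁻².
Each option:
  (A) [kg·m⁻¹·s⁻¹] / [s] = kg·m⁻¹·s⁻²
  (B) [kg·s⁻²] · [s] = kg·s⁻¹
  (C) [s⁻¹] · [kg·s⁻¹] = kg·s⁻²  ← same
  (D) s⁻²
  (E) Wb·m⁻² = V·s·m⁻² = kg·s⁻²·A⁻¹
Only (C) matches kg·s⁻².

(C)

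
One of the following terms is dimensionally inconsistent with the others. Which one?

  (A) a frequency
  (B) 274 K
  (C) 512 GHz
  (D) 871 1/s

(B)

Dimensions:
  (A) [frequency] = s⁻¹
  (B) K
  (C) Hz = s⁻¹
  (D) s⁻¹
All reduce to s⁻¹ except (B), which is K.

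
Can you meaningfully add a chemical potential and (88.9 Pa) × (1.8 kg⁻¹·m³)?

Reduce each to base SI dimensions:
  a chemical potential:  [chemical potential] = kg·m²·s⁻²·mol⁻¹
  (88.9 Pa) × (1.8 kg⁻¹·m³):  [kg·m⁻¹·s⁻²] · [kg⁻¹·m³] = m²·s⁻²
kg·m²·s⁻²·mol⁻¹ ≠ m²·s⁻², so they cannot be added.

No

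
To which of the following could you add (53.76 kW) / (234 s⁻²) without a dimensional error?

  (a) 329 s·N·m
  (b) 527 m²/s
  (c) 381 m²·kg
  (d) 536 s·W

(a)

Reference: [kg·m²·s⁻³] / [s⁻²] = kg·m²·s⁻¹.
Each option:
  (a) N·m·s = kg·m·s⁻²·m·s = kg·m²·s⁻¹  ← same
  (b) m²·s⁻¹
  (c) kg·m²
  (d) W·s = J·s⁻¹·s = kg·m²·s⁻²
Only (a) matches kg·m²·s⁻¹.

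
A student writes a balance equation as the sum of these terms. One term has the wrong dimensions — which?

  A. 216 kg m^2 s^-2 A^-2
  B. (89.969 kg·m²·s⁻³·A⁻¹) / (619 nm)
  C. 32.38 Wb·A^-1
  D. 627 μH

In SI base units:
  A. kg·m²·s⁻²·A⁻²
  B. [kg·m²·s⁻³·A⁻¹] / [m] = kg·m·s⁻³·A⁻¹
  C. Wb·A⁻¹ = V·s·A⁻¹ = kg·m²·s⁻²·A⁻²
  D. H = V·s·A⁻¹ = kg·m²·s⁻²·A⁻²
All reduce to kg·m²·s⁻²·A⁻² except B., which is kg·m·s⁻³·A⁻¹.

B.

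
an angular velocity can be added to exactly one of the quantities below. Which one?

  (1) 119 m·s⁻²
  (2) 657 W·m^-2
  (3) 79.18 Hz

(3)

Reference: [angular velocity] = s⁻¹.
Each option:
  (1) m·s⁻²
  (2) W·m⁻² = J·s⁻¹·m⁻² = kg·s⁻³
  (3) Hz = s⁻¹  ← same
Only (3) matches s⁻¹.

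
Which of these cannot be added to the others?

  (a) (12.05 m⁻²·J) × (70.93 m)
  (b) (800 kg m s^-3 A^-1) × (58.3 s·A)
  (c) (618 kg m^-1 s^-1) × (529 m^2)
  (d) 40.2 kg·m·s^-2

Reduce each to base SI dimensions:
  (a) [kg·s⁻²] · [m] = kg·m·s⁻²
  (b) [kg·m·s⁻³·A⁻¹] · [s·A] = kg·m·s⁻²
  (c) [kg·m⁻¹·s⁻¹] · [m²] = kg·m·s⁻¹
  (d) kg·m·s⁻²
All reduce to kg·m·s⁻² except (c), which is kg·m·s⁻¹.

(c)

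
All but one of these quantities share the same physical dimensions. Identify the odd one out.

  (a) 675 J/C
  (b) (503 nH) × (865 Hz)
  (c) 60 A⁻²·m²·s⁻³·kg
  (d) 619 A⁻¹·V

(a)

Work out the base dimensions of each:
  (a) J·C⁻¹ = N·m·(s·A)⁻¹ = kg·m²·s⁻³·A⁻¹
  (b) [kg·m²·s⁻²·A⁻²] · [s⁻¹] = kg·m²·s⁻³·A⁻²
  (c) kg·m²·s⁻³·A⁻²
  (d) V·A⁻¹ = J·C⁻¹·A⁻¹ = kg·m²·s⁻³·A⁻²
All reduce to kg·m²·s⁻³·A⁻² except (a), which is kg·m²·s⁻³·A⁻¹.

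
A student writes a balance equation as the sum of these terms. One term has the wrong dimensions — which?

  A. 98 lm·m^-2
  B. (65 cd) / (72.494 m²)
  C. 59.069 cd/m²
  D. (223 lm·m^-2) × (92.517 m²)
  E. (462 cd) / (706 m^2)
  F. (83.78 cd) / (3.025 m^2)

Reduce each to base SI dimensions:
  A. lm·m⁻² = cd·m⁻² = m⁻²·cd
  B. [cd] / [m²] = m⁻²·cd
  C. cd·m⁻² = m⁻²·cd
  D. [m⁻²·cd] · [m²] = cd
  E. [cd] / [m²] = m⁻²·cd
  F. [cd] / [m²] = m⁻²·cd
All reduce to m⁻²·cd except D., which is cd.

D.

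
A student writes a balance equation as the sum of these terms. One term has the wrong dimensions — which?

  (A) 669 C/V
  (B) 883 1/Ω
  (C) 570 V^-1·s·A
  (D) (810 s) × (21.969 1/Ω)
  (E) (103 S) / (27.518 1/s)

(B)

In SI base units:
  (A) C·V⁻¹ = s·A·(J·C⁻¹)⁻¹ = kg⁻¹·m⁻²·s⁴·A²
  (B) Ω⁻¹ = (V·A⁻¹)⁻¹ = kg⁻¹·m⁻²·s³·A²
  (C) A·s·V⁻¹ = A·s·(J·C⁻¹)⁻¹ = kg⁻¹·m⁻²·s⁴·A²
  (D) [s] · [kg⁻¹·m⁻²·s³·A²] = kg⁻¹·m⁻²·s⁴·A²
  (E) [kg⁻¹·m⁻²·s³·A²] / [s⁻¹] = kg⁻¹·m⁻²·s⁴·A²
All reduce to kg⁻¹·m⁻²·s⁴·A² except (B), which is kg⁻¹·m⁻²·s³·A².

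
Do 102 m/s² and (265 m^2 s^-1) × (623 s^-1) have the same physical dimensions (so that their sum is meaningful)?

No

Reduce each to base SI dimensions:
  102 m/s²:  m·s⁻²
  (265 m^2 s^-1) × (623 s^-1):  [m²·s⁻¹] · [s⁻¹] = m²·s⁻²
m·s⁻² ≠ m²·s⁻², so they cannot be added.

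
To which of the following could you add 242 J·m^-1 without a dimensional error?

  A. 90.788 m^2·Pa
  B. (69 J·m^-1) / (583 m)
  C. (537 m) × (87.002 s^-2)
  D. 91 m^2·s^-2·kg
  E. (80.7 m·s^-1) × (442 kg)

Reference: J·m⁻¹ = N·m·m⁻¹ = kg·m·s⁻².
Each option:
  A. Pa·m² = N·m⁻²·m² = kg·m·s⁻²  ← same
  B. [kg·m·s⁻²] / [m] = kg·s⁻²
  C. [m] · [s⁻²] = m·s⁻²
  D. kg·m²·s⁻²
  E. [m·s⁻¹] · [kg] = kg·m·s⁻¹
Only A. matches kg·m·s⁻².

A.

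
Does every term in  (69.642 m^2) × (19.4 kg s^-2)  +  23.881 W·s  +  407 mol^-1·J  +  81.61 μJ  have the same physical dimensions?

In SI base units:
  (69.642 m^2) × (19.4 kg s^-2):  [m²] · [kg·s⁻²] = kg·m²·s⁻²
  23.881 W·s:  W·s = J·s⁻¹·s = kg·m²·s⁻²
  407 mol^-1·J:  J·mol⁻¹ = N·m·mol⁻¹ = kg·m²·s⁻²·mol⁻¹
  81.61 μJ:  J = N·m = kg·m²·s⁻²
The terms do not share a single dimension (kg·m²·s⁻² vs kg·m²·s⁻²·mol⁻¹).

No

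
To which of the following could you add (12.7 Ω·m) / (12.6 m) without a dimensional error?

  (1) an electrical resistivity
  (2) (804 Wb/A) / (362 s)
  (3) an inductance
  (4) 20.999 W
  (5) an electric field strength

Reference: [kg·m³·s⁻³·A⁻²] / [m] = kg·m²·s⁻³·A⁻².
Each option:
  (1) [electrical resistivity] = kg·m³·s⁻³·A⁻²
  (2) [kg·m²·s⁻²·A⁻²] / [s] = kg·m²·s⁻³·A⁻²  ← same
  (3) [inductance] = kg·m²·s⁻²·A⁻²
  (4) W = J·s⁻¹ = kg·m²·s⁻³
  (5) [electric field strength] = kg·m·s⁻³·A⁻¹
Only (2) matches kg·m²·s⁻³·A⁻².

(2)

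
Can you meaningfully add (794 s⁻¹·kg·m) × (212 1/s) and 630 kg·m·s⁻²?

Yes

Dimensions:
  (794 s⁻¹·kg·m) × (212 1/s):  [kg·m·s⁻¹] · [s⁻¹] = kg·m·s⁻²
  630 kg·m·s⁻²:  kg·m·s⁻²
Both are kg·m·s⁻², so they have the same dimensions and can be added.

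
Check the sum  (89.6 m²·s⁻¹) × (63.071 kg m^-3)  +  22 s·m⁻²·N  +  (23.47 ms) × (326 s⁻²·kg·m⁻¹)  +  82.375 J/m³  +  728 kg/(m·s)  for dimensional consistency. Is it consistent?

No

Dimensions:
  (89.6 m²·s⁻¹) × (63.071 kg m^-3):  [m²·s⁻¹] · [kg·m⁻³] = kg·m⁻¹·s⁻¹
  22 s·m⁻²·N:  N·s·m⁻² = kg·m·s⁻²·s·m⁻² = kg·m⁻¹·s⁻¹
  (23.47 ms) × (326 s⁻²·kg·m⁻¹):  [s] · [kg·m⁻¹·s⁻²] = kg·m⁻¹·s⁻¹
  82.375 J/m³:  J·m⁻³ = N·m·m⁻³ = kg·m⁻¹·s⁻²
  728 kg/(m·s):  kg·m⁻¹·s⁻¹
The terms do not share a single dimension (kg·m⁻¹·s⁻² vs kg·m⁻¹·s⁻¹).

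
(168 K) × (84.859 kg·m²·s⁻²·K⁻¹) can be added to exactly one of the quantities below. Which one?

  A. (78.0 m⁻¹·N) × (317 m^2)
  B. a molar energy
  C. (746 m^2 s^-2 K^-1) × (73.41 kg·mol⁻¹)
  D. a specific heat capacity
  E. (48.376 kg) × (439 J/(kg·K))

A.

Reference: [K] · [kg·m²·s⁻²·K⁻¹] = kg·m²·s⁻².
Each option:
  A. [kg·s⁻²] · [m²] = kg·m²·s⁻²  ← same
  B. [molar energy] = kg·m²·s⁻²·mol⁻¹
  C. [m²·s⁻²·K⁻¹] · [kg·mol⁻¹] = kg·m²·s⁻²·K⁻¹·mol⁻¹
  D. [specific heat capacity] = m²·s⁻²·K⁻¹
  E. [kg] · [m²·s⁻²·K⁻¹] = kg·m²·s⁻²·K⁻¹
Only A. matches kg·m²·s⁻².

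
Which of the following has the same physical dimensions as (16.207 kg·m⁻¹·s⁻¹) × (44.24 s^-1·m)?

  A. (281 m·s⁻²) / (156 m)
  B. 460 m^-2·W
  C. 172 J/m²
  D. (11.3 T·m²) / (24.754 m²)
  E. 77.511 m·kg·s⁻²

Reference: [kg·m⁻¹·s⁻¹] · [m·s⁻¹] = kg·s⁻².
Each option:
  A. [m·s⁻²] / [m] = s⁻²
  B. W·m⁻² = J·s⁻¹·m⁻² = kg·s⁻³
  C. J·m⁻² = N·m·m⁻² = kg·s⁻²  ← same
  D. [kg·m²·s⁻²·A⁻¹] / [m²] = kg·s⁻²·A⁻¹
  E. kg·m·s⁻²
Only C. matches kg·s⁻².

C.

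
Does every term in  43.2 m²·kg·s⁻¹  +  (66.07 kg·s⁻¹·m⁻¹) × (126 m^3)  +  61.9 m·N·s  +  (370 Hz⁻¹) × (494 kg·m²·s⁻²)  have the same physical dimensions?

Yes

Dimensions:
  43.2 m²·kg·s⁻¹:  kg·m²·s⁻¹
  (66.07 kg·s⁻¹·m⁻¹) × (126 m^3):  [kg·m⁻¹·s⁻¹] · [m³] = kg·m²·s⁻¹
  61.9 m·N·s:  N·m·s = kg·m·s⁻²·m·s = kg·m²·s⁻¹
  (370 Hz⁻¹) × (494 kg·m²·s⁻²):  [s] · [kg·m²·s⁻²] = kg·m²·s⁻¹
Every term reduces to kg·m²·s⁻¹.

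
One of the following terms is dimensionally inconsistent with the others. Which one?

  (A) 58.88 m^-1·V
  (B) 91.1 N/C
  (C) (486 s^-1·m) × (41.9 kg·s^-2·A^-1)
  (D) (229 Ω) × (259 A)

In SI base units:
  (A) V·m⁻¹ = J·C⁻¹·m⁻¹ = kg·m·s⁻³·A⁻¹
  (B) N·C⁻¹ = kg·m·s⁻²·(s·A)⁻¹ = kg·m·s⁻³·A⁻¹
  (C) [m·s⁻¹] · [kg·s⁻²·A⁻¹] = kg·m·s⁻³·A⁻¹
  (D) [kg·m²·s⁻³·A⁻²] · [A] = kg·m²·s⁻³·A⁻¹
All reduce to kg·m·s⁻³·A⁻¹ except (D), which is kg·m²·s⁻³·A⁻¹.

(D)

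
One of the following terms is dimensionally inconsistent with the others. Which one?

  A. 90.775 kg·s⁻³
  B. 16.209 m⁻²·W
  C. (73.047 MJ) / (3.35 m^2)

C.

Dimensions:
  A. kg·s⁻³
  B. W·m⁻² = J·s⁻¹·m⁻² = kg·s⁻³
  C. [kg·m²·s⁻²] / [m²] = kg·s⁻²
All reduce to kg·s⁻³ except C., which is kg·s⁻².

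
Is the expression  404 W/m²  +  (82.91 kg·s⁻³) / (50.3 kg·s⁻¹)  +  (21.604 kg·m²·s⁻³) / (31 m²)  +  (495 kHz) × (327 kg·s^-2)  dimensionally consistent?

Work out the base dimensions of each:
  404 W/m²:  W·m⁻² = J·s⁻¹·m⁻² = kg·s⁻³
  (82.91 kg·s⁻³) / (50.3 kg·s⁻¹):  [kg·s⁻³] / [kg·s⁻¹] = s⁻²
  (21.604 kg·m²·s⁻³) / (31 m²):  [kg·m²·s⁻³] / [m²] = kg·s⁻³
  (495 kHz) × (327 kg·s^-2):  [s⁻¹] · [kg·s⁻²] = kg·s⁻³
The terms do not share a single dimension (kg·s⁻³ vs s⁻²).

No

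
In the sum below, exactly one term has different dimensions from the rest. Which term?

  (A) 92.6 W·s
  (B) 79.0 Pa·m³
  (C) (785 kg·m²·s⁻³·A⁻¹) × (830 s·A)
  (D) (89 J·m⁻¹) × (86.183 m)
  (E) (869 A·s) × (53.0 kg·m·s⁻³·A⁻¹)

(E)

In SI base units:
  (A) W·s = J·s⁻¹·s = kg·m²·s⁻²
  (B) Pa·m³ = N·m⁻²·m³ = kg·m²·s⁻²
  (C) [kg·m²·s⁻³·A⁻¹] · [s·A] = kg·m²·s⁻²
  (D) [kg·m·s⁻²] · [m] = kg·m²·s⁻²
  (E) [s·A] · [kg·m·s⁻³·A⁻¹] = kg·m·s⁻²
All reduce to kg·m²·s⁻² except (E), which is kg·m·s⁻².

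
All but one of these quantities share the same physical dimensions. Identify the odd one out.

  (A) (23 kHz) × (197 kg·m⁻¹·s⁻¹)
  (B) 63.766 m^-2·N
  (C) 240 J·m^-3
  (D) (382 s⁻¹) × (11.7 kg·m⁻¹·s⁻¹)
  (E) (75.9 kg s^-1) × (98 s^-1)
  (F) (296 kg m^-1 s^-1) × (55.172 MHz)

Reduce each to base SI dimensions:
  (A) [s⁻¹] · [kg·m⁻¹·s⁻¹] = kg·m⁻¹·s⁻²
  (B) N·m⁻² = kg·m·s⁻²·m⁻² = kg·m⁻¹·s⁻²
  (C) J·m⁻³ = N·m·m⁻³ = kg·m⁻¹·s⁻²
  (D) [s⁻¹] · [kg·m⁻¹·s⁻¹] = kg·m⁻¹·s⁻²
  (E) [kg·s⁻¹] · [s⁻¹] = kg·s⁻²
  (F) [kg·m⁻¹·s⁻¹] · [s⁻¹] = kg·m⁻¹·s⁻²
All reduce to kg·m⁻¹·s⁻² except (E), which is kg·s⁻².

(E)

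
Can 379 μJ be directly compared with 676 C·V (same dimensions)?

Yes

Dimensions:
  379 μJ:  J = N·m = kg·m²·s⁻²
  676 C·V:  C·V = s·A·J·C⁻¹ = kg·m²·s⁻²
Both are kg·m²·s⁻², so they have the same dimensions and can be added.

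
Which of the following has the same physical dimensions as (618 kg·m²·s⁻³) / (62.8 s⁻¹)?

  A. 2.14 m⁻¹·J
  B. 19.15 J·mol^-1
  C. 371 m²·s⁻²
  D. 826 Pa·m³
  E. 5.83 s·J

D.

Reference: [kg·m²·s⁻³] / [s⁻¹] = kg·m²·s⁻².
Each option:
  A. J·m⁻¹ = N·m·m⁻¹ = kg·m·s⁻²
  B. J·mol⁻¹ = N·m·mol⁻¹ = kg·m²·s⁻²·mol⁻¹
  C. m²·s⁻²
  D. Pa·m³ = N·m⁻²·m³ = kg·m²·s⁻²  ← same
  E. J·s = N·m·s = kg·m²·s⁻¹
Only D. matches kg·m²·s⁻².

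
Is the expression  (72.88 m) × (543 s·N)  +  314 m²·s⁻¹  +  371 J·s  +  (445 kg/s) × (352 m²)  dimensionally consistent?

Work out the base dimensions of each:
  (72.88 m) × (543 s·N):  [m] · [kg·m·s⁻¹] = kg·m²·s⁻¹
  314 m²·s⁻¹:  m²·s⁻¹
  371 J·s:  J·s = N·m·s = kg·m²·s⁻¹
  (445 kg/s) × (352 m²):  [kg·s⁻¹] · [m²] = kg·m²·s⁻¹
The terms do not share a single dimension (kg·m²·s⁻¹ vs m²·s⁻¹).

No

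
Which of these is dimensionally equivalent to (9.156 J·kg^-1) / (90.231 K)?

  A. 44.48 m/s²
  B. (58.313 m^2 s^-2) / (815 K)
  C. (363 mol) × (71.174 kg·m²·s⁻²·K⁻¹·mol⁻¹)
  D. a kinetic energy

B.

Reference: [m²·s⁻²] / [K] = m²·s⁻²·K⁻¹.
Each option:
  A. m·s⁻²
  B. [m²·s⁻²] / [K] = m²·s⁻²·K⁻¹  ← same
  C. [mol] · [kg·m²·s⁻²·K⁻¹·mol⁻¹] = kg·m²·s⁻²·K⁻¹
  D. [kinetic energy] = kg·m²·s⁻²
Only B. matches m²·s⁻²·K⁻¹.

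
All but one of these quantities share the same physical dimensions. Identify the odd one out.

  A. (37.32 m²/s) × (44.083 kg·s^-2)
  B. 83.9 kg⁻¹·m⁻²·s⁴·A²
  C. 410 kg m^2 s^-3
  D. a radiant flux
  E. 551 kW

B.

In SI base units:
  A. [m²·s⁻¹] · [kg·s⁻²] = kg·m²·s⁻³
  B. kg⁻¹·m⁻²·s⁴·A²
  C. kg·m²·s⁻³
  D. [radiant flux] = kg·m²·s⁻³
  E. W = J·s⁻¹ = kg·m²·s⁻³
All reduce to kg·m²·s⁻³ except B., which is kg⁻¹·m⁻²·s⁴·A².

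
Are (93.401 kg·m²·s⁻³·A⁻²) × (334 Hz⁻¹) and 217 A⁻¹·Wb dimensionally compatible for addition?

Yes

In SI base units:
  (93.401 kg·m²·s⁻³·A⁻²) × (334 Hz⁻¹):  [kg·m²·s⁻³·A⁻²] · [s] = kg·m²·s⁻²·A⁻²
  217 A⁻¹·Wb:  Wb·A⁻¹ = V·s·A⁻¹ = kg·m²·s⁻²·A⁻²
Both are kg·m²·s⁻²·A⁻², so they have the same dimensions and can be added.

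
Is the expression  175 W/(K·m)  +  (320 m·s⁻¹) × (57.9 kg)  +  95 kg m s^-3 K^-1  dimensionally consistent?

In SI base units:
  175 W/(K·m):  W·m⁻¹·K⁻¹ = J·s⁻¹·m⁻¹·K⁻¹ = kg·m·s⁻³·K⁻¹
  (320 m·s⁻¹) × (57.9 kg):  [m·s⁻¹] · [kg] = kg·m·s⁻¹
  95 kg m s^-3 K^-1:  kg·m·s⁻³·K⁻¹
The terms do not share a single dimension (kg·m·s⁻³·K⁻¹ vs kg·m·s⁻¹).

No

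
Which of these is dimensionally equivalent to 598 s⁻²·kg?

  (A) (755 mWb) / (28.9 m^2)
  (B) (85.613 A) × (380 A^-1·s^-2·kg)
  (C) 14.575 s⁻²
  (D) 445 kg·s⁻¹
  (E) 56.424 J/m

(B)

Reference: kg·s⁻².
Each option:
  (A) [kg·m²·s⁻²·A⁻¹] / [m²] = kg·s⁻²·A⁻¹
  (B) [A] · [kg·s⁻²·A⁻¹] = kg·s⁻²  ← same
  (C) s⁻²
  (D) kg·s⁻¹
  (E) J·m⁻¹ = N·m·m⁻¹ = kg·m·s⁻²
Only (B) matches kg·s⁻².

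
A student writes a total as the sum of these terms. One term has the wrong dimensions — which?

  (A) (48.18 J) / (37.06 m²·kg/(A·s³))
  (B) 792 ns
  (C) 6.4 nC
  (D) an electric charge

(B)

Expand each in SI base units:
  (A) [kg·m²·s⁻²] / [kg·m²·s⁻³·A⁻¹] = s·A
  (B) s
  (C) C = s·A
  (D) [electric charge] = s·A
All reduce to s·A except (B), which is s.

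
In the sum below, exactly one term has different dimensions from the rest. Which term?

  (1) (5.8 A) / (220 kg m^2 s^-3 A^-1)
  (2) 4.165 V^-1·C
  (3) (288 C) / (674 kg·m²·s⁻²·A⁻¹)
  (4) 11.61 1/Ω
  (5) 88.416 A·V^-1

Work out the base dimensions of each:
  (1) [A] / [kg·m²·s⁻³·A⁻¹] = kg⁻¹·m⁻²·s³·A²
  (2) C·V⁻¹ = s·A·(J·C⁻¹)⁻¹ = kg⁻¹·m⁻²·s⁴·A²
  (3) [s·A] / [kg·m²·s⁻²·A⁻¹] = kg⁻¹·m⁻²·s³·A²
  (4) Ω⁻¹ = (V·A⁻¹)⁻¹ = kg⁻¹·m⁻²·s³·A²
  (5) A·V⁻¹ = A·(J·C⁻¹)⁻¹ = kg⁻¹·m⁻²·s³·A²
All reduce to kg⁻¹·m⁻²·s³·A² except (2), which is kg⁻¹·m⁻²·s⁴·A².

(2)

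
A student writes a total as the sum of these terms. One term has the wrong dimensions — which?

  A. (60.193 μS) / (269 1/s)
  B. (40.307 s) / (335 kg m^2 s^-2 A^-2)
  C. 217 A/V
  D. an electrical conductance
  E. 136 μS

Expand each in SI base units:
  A. [kg⁻¹·m⁻²·s³·A²] / [s⁻¹] = kg⁻¹·m⁻²·s⁴·A²
  B. [s] / [kg·m²·s⁻²·A⁻²] = kg⁻¹·m⁻²·s³·A²
  C. A·V⁻¹ = A·(J·C⁻¹)⁻¹ = kg⁻¹·m⁻²·s³·A²
  D. [electrical conductance] = kg⁻¹·m⁻²·s³·A²
  E. S = Ω⁻¹ = kg⁻¹·m⁻²·s³·A²
All reduce to kg⁻¹·m⁻²·s³·A² except A., which is kg⁻¹·m⁻²·s⁴·A².

A.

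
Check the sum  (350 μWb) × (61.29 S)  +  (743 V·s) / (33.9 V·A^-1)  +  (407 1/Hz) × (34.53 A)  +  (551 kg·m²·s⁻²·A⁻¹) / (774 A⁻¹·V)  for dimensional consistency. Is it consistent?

Yes

Work out the base dimensions of each:
  (350 μWb) × (61.29 S):  [kg·m²·s⁻²·A⁻¹] · [kg⁻¹·m⁻²·s³·A²] = s·A
  (743 V·s) / (33.9 V·A^-1):  [kg·m²·s⁻²·A⁻¹] / [kg·m²·s⁻³·A⁻²] = s·A
  (407 1/Hz) × (34.53 A):  [s] · [A] = s·A
  (551 kg·m²·s⁻²·A⁻¹) / (774 A⁻¹·V):  [kg·m²·s⁻²·A⁻¹] / [kg·m²·s⁻³·A⁻²] = s·A
Every term reduces to s·A.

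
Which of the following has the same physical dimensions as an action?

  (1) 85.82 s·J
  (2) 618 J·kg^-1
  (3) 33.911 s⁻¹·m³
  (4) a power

Reference: [action] = kg·m²·s⁻¹.
Each option:
  (1) J·s = N·m·s = kg·m²·s⁻¹  ← same
  (2) J·kg⁻¹ = N·m·kg⁻¹ = m²·s⁻²
  (3) m³·s⁻¹
  (4) [power] = kg·m²·s⁻³
Only (1) matches kg·m²·s⁻¹.

(1)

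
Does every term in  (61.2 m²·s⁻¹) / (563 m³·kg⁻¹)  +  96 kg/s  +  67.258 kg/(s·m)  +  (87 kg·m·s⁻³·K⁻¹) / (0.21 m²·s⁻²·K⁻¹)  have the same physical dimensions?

Expand each in SI base units:
  (61.2 m²·s⁻¹) / (563 m³·kg⁻¹):  [m²·s⁻¹] / [kg⁻¹·m³] = kg·m⁻¹·s⁻¹
  96 kg/s:  kg·s⁻¹
  67.258 kg/(s·m):  kg·m⁻¹·s⁻¹
  (87 kg·m·s⁻³·K⁻¹) / (0.21 m²·s⁻²·K⁻¹):  [kg·m·s⁻³·K⁻¹] / [m²·s⁻²·K⁻¹] = kg·m⁻¹·s⁻¹
The terms do not share a single dimension (kg·m⁻¹·s⁻¹ vs kg·s⁻¹).

No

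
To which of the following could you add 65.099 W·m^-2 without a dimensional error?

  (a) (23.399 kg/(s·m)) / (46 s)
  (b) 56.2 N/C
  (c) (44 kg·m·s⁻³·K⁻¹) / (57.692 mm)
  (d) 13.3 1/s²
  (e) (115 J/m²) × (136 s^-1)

(e)

Reference: W·m⁻² = J·s⁻¹·m⁻² = kg·s⁻³.
Each option:
  (a) [kg·m⁻¹·s⁻¹] / [s] = kg·m⁻¹·s⁻²
  (b) N·C⁻¹ = kg·m·s⁻²·(s·A)⁻¹ = kg·m·s⁻³·A⁻¹
  (c) [kg·m·s⁻³·K⁻¹] / [m] = kg·s⁻³·K⁻¹
  (d) s⁻²
  (e) [kg·s⁻²] · [s⁻¹] = kg·s⁻³  ← same
Only (e) matches kg·s⁻³.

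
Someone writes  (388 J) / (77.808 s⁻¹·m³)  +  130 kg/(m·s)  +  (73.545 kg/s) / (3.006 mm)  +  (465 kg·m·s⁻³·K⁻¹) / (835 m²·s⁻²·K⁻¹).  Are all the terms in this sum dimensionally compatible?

In SI base units:
  (388 J) / (77.808 s⁻¹·m³):  [kg·m²·s⁻²] / [m³·s⁻¹] = kg·m⁻¹·s⁻¹
  130 kg/(m·s):  kg·m⁻¹·s⁻¹
  (73.545 kg/s) / (3.006 mm):  [kg·s⁻¹] / [m] = kg·m⁻¹·s⁻¹
  (465 kg·m·s⁻³·K⁻¹) / (835 m²·s⁻²·K⁻¹):  [kg·m·s⁻³·K⁻¹] / [m²·s⁻²·K⁻¹] = kg·m⁻¹·s⁻¹
Every term reduces to kg·m⁻¹·s⁻¹.

Yes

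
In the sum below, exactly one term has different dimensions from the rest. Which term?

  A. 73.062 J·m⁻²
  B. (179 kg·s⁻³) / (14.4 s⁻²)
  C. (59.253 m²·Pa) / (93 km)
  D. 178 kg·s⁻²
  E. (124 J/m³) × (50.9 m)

B.

Reduce each to base SI dimensions:
  A. J·m⁻² = N·m·m⁻² = kg·s⁻²
  B. [kg·s⁻³] / [s⁻²] = kg·s⁻¹
  C. [kg·m·s⁻²] / [m] = kg·s⁻²
  D. kg·s⁻²
  E. [kg·m⁻¹·s⁻²] · [m] = kg·s⁻²
All reduce to kg·s⁻² except B., which is kg·s⁻¹.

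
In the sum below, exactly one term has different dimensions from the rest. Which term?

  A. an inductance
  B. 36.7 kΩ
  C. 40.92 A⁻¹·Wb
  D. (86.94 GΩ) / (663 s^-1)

B.

Work out the base dimensions of each:
  A. [inductance] = kg·m²·s⁻²·A⁻²
  B. Ω = V·A⁻¹ = kg·m²·s⁻³·A⁻²
  C. Wb·A⁻¹ = V·s·A⁻¹ = kg·m²·s⁻²·A⁻²
  D. [kg·m²·s⁻³·A⁻²] / [s⁻¹] = kg·m²·s⁻²·A⁻²
All reduce to kg·m²·s⁻²·A⁻² except B., which is kg·m²·s⁻³·A⁻².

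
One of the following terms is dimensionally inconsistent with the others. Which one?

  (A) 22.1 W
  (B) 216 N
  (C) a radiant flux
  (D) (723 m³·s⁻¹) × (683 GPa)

(B)

Work out the base dimensions of each:
  (A) W = J·s⁻¹ = kg·m²·s⁻³
  (B) N = kg·m·s⁻²
  (C) [radiant flux] = kg·m²·s⁻³
  (D) [m³·s⁻¹] · [kg·m⁻¹·s⁻²] = kg·m²·s⁻³
All reduce to kg·m²·s⁻³ except (B), which is kg·m·s⁻².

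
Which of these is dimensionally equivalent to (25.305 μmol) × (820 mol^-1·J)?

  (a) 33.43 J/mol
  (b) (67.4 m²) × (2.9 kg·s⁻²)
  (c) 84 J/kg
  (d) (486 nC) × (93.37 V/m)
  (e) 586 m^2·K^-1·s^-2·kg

(b)

Reference: [mol] · [kg·m²·s⁻²·mol⁻¹] = kg·m²·s⁻².
Each option:
  (a) J·mol⁻¹ = N·m·mol⁻¹ = kg·m²·s⁻²·mol⁻¹
  (b) [m²] · [kg·s⁻²] = kg·m²·s⁻²  ← same
  (c) J·kg⁻¹ = N·m·kg⁻¹ = m²·s⁻²
  (d) [s·A] · [kg·m·s⁻³·A⁻¹] = kg·m·s⁻²
  (e) kg·m²·s⁻²·K⁻¹
Only (b) matches kg·m²·s⁻².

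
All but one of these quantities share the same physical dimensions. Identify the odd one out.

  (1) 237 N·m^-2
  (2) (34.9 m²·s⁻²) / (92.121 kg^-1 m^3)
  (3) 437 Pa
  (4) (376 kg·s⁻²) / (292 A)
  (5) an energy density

Dimensions:
  (1) N·m⁻² = kg·m·s⁻²·m⁻² = kg·m⁻¹·s⁻²
  (2) [m²·s⁻²] / [kg⁻¹·m³] = kg·m⁻¹·s⁻²
  (3) Pa = N·m⁻² = kg·m⁻¹·s⁻²
  (4) [kg·s⁻²] / [A] = kg·s⁻²·A⁻¹
  (5) [energy density] = kg·m⁻¹·s⁻²
All reduce to kg·m⁻¹·s⁻² except (4), which is kg·s⁻²·A⁻¹.

(4)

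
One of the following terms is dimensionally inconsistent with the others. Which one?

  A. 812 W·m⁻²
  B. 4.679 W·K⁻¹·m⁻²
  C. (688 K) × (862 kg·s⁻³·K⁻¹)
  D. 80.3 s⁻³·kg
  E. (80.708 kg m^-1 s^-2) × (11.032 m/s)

Dimensions:
  A. W·m⁻² = J·s⁻¹·m⁻² = kg·s⁻³
  B. W·m⁻²·K⁻¹ = J·s⁻¹·m⁻²·K⁻¹ = kg·s⁻³·K⁻¹
  C. [K] · [kg·s⁻³·K⁻¹] = kg·s⁻³
  D. kg·s⁻³
  E. [kg·m⁻¹·s⁻²] · [m·s⁻¹] = kg·s⁻³
All reduce to kg·s⁻³ except B., which is kg·s⁻³·K⁻¹.

B.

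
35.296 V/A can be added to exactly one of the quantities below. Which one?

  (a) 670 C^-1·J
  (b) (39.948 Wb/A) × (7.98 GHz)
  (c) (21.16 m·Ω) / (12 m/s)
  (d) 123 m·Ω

Reference: V·A⁻¹ = J·C⁻¹·A⁻¹ = kg·m²·s⁻³·A⁻².
Each option:
  (a) J·C⁻¹ = N·m·(s·A)⁻¹ = kg·m²·s⁻³·A⁻¹
  (b) [kg·m²·s⁻²·A⁻²] · [s⁻¹] = kg·m²·s⁻³·A⁻²  ← same
  (c) [kg·m³·s⁻³·A⁻²] / [m·s⁻¹] = kg·m²·s⁻²·A⁻²
  (d) Ω·m = V·A⁻¹·m = kg·m³·s⁻³·A⁻²
Only (b) matches kg·m²·s⁻³·A⁻².

(b)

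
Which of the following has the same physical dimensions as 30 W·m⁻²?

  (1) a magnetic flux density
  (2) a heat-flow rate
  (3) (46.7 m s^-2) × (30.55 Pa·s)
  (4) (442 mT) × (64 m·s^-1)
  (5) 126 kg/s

Reference: W·m⁻² = J·s⁻¹·m⁻² = kg·s⁻³.
Each option:
  (1) [magnetic flux density] = kg·s⁻²·A⁻¹
  (2) [heat-flow rate] = kg·m²·s⁻³
  (3) [m·s⁻²] · [kg·m⁻¹·s⁻¹] = kg·s⁻³  ← same
  (4) [kg·s⁻²·A⁻¹] · [m·s⁻¹] = kg·m·s⁻³·A⁻¹
  (5) kg·s⁻¹
Only (3) matches kg·s⁻³.

(3)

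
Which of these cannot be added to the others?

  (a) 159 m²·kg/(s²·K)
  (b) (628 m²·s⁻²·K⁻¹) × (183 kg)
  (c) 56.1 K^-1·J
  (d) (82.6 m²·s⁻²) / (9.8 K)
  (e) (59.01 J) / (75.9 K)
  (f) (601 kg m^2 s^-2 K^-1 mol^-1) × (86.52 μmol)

Dimensions:
  (a) kg·m²·s⁻²·K⁻¹
  (b) [m²·s⁻²·K⁻¹] · [kg] = kg·m²·s⁻²·K⁻¹
  (c) J·K⁻¹ = N·m·K⁻¹ = kg·m²·s⁻²·K⁻¹
  (d) [m²·s⁻²] / [K] = m²·s⁻²·K⁻¹
  (e) [kg·m²·s⁻²] / [K] = kg·m²·s⁻²·K⁻¹
  (f) [kg·m²·s⁻²·K⁻¹·mol⁻¹] · [mol] = kg·m²·s⁻²·K⁻¹
All reduce to kg·m²·s⁻²·K⁻¹ except (d), which is m²·s⁻²·K⁻¹.

(d)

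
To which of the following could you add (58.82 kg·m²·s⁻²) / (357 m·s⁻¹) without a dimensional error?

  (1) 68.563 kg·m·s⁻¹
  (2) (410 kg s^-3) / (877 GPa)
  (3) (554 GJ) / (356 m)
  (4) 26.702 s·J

Reference: [kg·m²·s⁻²] / [m·s⁻¹] = kg·m·s⁻¹.
Each option:
  (1) kg·m·s⁻¹  ← same
  (2) [kg·s⁻³] / [kg·m⁻¹·s⁻²] = m·s⁻¹
  (3) [kg·m²·s⁻²] / [m] = kg·m·s⁻²
  (4) J·s = N·m·s = kg·m²·s⁻¹
Only (1) matches kg·m·s⁻¹.

(1)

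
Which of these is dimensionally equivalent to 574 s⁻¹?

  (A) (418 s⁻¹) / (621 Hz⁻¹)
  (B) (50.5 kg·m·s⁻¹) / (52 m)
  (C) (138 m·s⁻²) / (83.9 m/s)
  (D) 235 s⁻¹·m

Reference: s⁻¹.
Each option:
  (A) [s⁻¹] / [s] = s⁻²
  (B) [kg·m·s⁻¹] / [m] = kg·s⁻¹
  (C) [m·s⁻²] / [m·s⁻¹] = s⁻¹  ← same
  (D) m·s⁻¹
Only (C) matches s⁻¹.

(C)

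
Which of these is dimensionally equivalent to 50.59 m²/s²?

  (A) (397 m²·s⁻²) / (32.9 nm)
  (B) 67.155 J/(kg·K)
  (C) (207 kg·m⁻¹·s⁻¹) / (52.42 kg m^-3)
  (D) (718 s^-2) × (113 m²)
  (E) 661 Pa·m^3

Reference: m²·s⁻².
Each option:
  (A) [m²·s⁻²] / [m] = m·s⁻²
  (B) J·kg⁻¹·K⁻¹ = N·m·kg⁻¹·K⁻¹ = m²·s⁻²·K⁻¹
  (C) [kg·m⁻¹·s⁻¹] / [kg·m⁻³] = m²·s⁻¹
  (D) [s⁻²] · [m²] = m²·s⁻²  ← same
  (E) Pa·m³ = N·m⁻²·m³ = kg·m²·s⁻²
Only (D) matches m²·s⁻².

(D)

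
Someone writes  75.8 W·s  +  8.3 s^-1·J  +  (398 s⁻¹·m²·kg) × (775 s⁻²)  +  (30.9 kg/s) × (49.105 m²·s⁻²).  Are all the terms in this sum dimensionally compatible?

No

Work out the base dimensions of each:
  75.8 W·s:  W·s = J·s⁻¹·s = kg·m²·s⁻²
  8.3 s^-1·J:  J·s⁻¹ = N·m·s⁻¹ = kg·m²·s⁻³
  (398 s⁻¹·m²·kg) × (775 s⁻²):  [kg·m²·s⁻¹] · [s⁻²] = kg·m²·s⁻³
  (30.9 kg/s) × (49.105 m²·s⁻²):  [kg·s⁻¹] · [m²·s⁻²] = kg·m²·s⁻³
The terms do not share a single dimension (kg·m²·s⁻² vs kg·m²·s⁻³).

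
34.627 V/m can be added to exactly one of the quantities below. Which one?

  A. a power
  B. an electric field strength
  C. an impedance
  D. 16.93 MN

B.

Reference: V·m⁻¹ = J·C⁻¹·m⁻¹ = kg·m·s⁻³·A⁻¹.
Each option:
  A. [power] = kg·m²·s⁻³
  B. [electric field strength] = kg·m·s⁻³·A⁻¹  ← same
  C. [impedance] = kg·m²·s⁻³·A⁻²
  D. N = kg·m·s⁻²
Only B. matches kg·m·s⁻³·A⁻¹.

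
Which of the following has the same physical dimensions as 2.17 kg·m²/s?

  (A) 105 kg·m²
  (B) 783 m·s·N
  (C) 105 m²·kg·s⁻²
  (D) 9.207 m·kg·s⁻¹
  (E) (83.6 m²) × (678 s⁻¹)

(B)

Reference: kg·m²·s⁻¹.
Each option:
  (A) kg·m²
  (B) N·m·s = kg·m·s⁻²·m·s = kg·m²·s⁻¹  ← same
  (C) kg·m²·s⁻²
  (D) kg·m·s⁻¹
  (E) [m²] · [s⁻¹] = m²·s⁻¹
Only (B) matches kg·m²·s⁻¹.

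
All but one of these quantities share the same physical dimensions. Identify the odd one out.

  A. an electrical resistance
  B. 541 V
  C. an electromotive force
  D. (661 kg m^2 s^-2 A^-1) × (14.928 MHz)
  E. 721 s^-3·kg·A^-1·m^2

Reduce each to base SI dimensions:
  A. [electrical resistance] = kg·m²·s⁻³·A⁻²
  B. V = J·C⁻¹ = kg·m²·s⁻³·A⁻¹
  C. [electromotive force] = kg·m²·s⁻³·A⁻¹
  D. [kg·m²·s⁻²·A⁻¹] · [s⁻¹] = kg·m²·s⁻³·A⁻¹
  E. kg·m²·s⁻³·A⁻¹
All reduce to kg·m²·s⁻³·A⁻¹ except A., which is kg·m²·s⁻³·A⁻².

A.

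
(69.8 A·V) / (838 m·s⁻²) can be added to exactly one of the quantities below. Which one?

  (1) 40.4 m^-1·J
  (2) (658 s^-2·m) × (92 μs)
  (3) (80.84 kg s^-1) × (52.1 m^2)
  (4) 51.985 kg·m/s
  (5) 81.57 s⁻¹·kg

Reference: [kg·m²·s⁻³] / [m·s⁻²] = kg·m·s⁻¹.
Each option:
  (1) J·m⁻¹ = N·m·m⁻¹ = kg·m·s⁻²
  (2) [m·s⁻²] · [s] = m·s⁻¹
  (3) [kg·s⁻¹] · [m²] = kg·m²·s⁻¹
  (4) kg·m·s⁻¹  ← same
  (5) kg·s⁻¹
Only (4) matches kg·m·s⁻¹.

(4)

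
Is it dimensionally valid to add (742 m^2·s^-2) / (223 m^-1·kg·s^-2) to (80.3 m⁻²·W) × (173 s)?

Work out the base dimensions of each:
  (742 m^2·s^-2) / (223 m^-1·kg·s^-2):  [m²·s⁻²] / [kg·m⁻¹·s⁻²] = kg⁻¹·m³
  (80.3 m⁻²·W) × (173 s):  [kg·s⁻³] · [s] = kg·s⁻²
kg⁻¹·m³ ≠ kg·s⁻², so they cannot be added.

No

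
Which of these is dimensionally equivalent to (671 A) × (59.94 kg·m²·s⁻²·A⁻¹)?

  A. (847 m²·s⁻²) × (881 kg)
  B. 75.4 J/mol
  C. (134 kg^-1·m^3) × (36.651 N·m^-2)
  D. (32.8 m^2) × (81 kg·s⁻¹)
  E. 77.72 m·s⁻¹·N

A.

Reference: [A] · [kg·m²·s⁻²·A⁻¹] = kg·m²·s⁻².
Each option:
  A. [m²·s⁻²] · [kg] = kg·m²·s⁻²  ← same
  B. J·mol⁻¹ = N·m·mol⁻¹ = kg·m²·s⁻²·mol⁻¹
  C. [kg⁻¹·m³] · [kg·m⁻¹·s⁻²] = m²·s⁻²
  D. [m²] · [kg·s⁻¹] = kg·m²·s⁻¹
  E. N·m·s⁻¹ = kg·m·s⁻²·m·s⁻¹ = kg·m²·s⁻³
Only A. matches kg·m²·s⁻².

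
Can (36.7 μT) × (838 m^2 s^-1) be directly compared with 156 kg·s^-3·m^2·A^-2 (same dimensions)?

No

Dimensions:
  (36.7 μT) × (838 m^2 s^-1):  [kg·s⁻²·A⁻¹] · [m²·s⁻¹] = kg·m²·s⁻³·A⁻¹
  156 kg·s^-3·m^2·A^-2:  kg·m²·s⁻³·A⁻²
kg·m²·s⁻³·A⁻¹ ≠ kg·m²·s⁻³·A⁻², so they cannot be added.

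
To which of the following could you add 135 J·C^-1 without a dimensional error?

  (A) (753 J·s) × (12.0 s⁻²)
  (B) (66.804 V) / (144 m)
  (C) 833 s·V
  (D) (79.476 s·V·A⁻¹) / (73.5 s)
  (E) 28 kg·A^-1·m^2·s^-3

Reference: J·C⁻¹ = N·m·(s·A)⁻¹ = kg·m²·s⁻³·A⁻¹.
Each option:
  (A) [kg·m²·s⁻¹] · [s⁻²] = kg·m²·s⁻³
  (B) [kg·m²·s⁻³·A⁻¹] / [m] = kg·m·s⁻³·A⁻¹
  (C) V·s = J·C⁻¹·s = kg·m²·s⁻²·A⁻¹
  (D) [kg·m²·s⁻²·A⁻²] / [s] = kg·m²·s⁻³·A⁻²
  (E) kg·m²·s⁻³·A⁻¹  ← same
Only (E) matches kg·m²·s⁻³·A⁻¹.

(E)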